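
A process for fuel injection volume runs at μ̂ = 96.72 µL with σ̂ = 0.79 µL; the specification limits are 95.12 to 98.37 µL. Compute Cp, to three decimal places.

0.686

Cp = (USL − LSL) / (6σ̂) = (98.37 − 95.12) / (6 × 0.79) = 3.2500 / 4.7400 = 0.6857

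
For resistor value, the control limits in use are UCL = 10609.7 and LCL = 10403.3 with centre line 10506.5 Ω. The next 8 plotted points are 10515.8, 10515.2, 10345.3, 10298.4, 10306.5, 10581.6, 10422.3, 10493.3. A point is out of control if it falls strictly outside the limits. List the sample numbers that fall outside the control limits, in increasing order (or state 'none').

Compare each point to [10403.3, 10609.7]: sample 3 = 10345.3 < LCL; sample 4 = 10298.4 < LCL; sample 5 = 10306.5 < LCL.

3, 4, 5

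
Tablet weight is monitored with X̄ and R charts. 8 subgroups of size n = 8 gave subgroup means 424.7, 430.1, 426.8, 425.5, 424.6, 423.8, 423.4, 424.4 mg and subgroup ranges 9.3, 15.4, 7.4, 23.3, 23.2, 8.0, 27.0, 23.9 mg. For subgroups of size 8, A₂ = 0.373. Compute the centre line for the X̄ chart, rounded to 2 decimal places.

X̄̄ = (424.7 + 430.1 + 426.8 + 425.5 + 424.6 + 423.8 + 423.4 + 424.4) / 8 = 3403.3000 / 8 = 425.4125
CL = X̄̄ = 425.4125

425.41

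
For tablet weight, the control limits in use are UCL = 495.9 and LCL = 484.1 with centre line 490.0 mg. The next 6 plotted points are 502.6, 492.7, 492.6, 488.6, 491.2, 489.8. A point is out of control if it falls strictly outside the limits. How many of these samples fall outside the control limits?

Compare each point to [484.1, 495.9]: sample 1 = 502.6 > UCL.

1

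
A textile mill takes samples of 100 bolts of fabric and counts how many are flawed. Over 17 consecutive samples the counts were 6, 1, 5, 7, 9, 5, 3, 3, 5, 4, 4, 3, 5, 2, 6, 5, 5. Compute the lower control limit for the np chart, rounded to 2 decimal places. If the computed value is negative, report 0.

p̄ = Σdᵢ / (k·n) = 78 / (17 × 100) = 0.04588
LCL = np̄ − 3·√(np̄(1−p̄)) = 4.5882 − 3 × 2.0923 = -1.6887 → 0 (negative, so LCL = 0)

0.00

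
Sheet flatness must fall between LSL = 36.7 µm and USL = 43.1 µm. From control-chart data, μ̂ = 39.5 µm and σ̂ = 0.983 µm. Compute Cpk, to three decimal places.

Cpu = (USL − μ̂) / (3σ̂) = (43.1 − 39.5) / (3 × 0.983) = 1.2208; Cpl = (μ̂ − LSL) / (3σ̂) = (39.5 − 36.7) / (3 × 0.983) = 0.9495; Cpk = min(Cpu, Cpl) = 0.9495

0.949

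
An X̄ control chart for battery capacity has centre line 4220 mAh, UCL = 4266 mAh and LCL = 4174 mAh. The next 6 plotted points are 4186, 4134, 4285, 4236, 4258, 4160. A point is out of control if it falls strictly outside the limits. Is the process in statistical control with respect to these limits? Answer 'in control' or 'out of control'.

out of control

Compare each point to [4174, 4266]: sample 2 = 4134 < LCL; sample 3 = 4285 > UCL; sample 6 = 4160 < LCL.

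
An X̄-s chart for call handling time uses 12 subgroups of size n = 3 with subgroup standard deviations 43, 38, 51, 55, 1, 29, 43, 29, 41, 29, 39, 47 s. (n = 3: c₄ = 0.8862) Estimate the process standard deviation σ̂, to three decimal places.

s̄ = (43 + 38 + 51 + 55 + 1 + 29 + 43 + 29 + 41 + 29 + 39 + 47) / 12 = 37.0833
σ̂ = s̄ / c₄ = 37.0833 / 0.8862 = 41.8453

41.845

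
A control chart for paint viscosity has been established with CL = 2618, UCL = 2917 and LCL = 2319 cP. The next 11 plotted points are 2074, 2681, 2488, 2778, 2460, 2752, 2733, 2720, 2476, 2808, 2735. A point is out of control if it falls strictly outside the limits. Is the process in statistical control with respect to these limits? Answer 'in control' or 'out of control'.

out of control

Compare each point to [2319, 2917]: sample 1 = 2074 < LCL.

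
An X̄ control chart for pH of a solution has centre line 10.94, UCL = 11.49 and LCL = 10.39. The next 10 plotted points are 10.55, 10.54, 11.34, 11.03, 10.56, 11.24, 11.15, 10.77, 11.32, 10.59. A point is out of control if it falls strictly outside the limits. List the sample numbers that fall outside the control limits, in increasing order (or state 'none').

All 10 points lie within [10.39, 11.49].

none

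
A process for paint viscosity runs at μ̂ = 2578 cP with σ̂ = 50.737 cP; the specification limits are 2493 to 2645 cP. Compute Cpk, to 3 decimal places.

0.440

Cpu = (USL − μ̂) / (3σ̂) = (2645 − 2578) / (3 × 50.737) = 0.4402; Cpl = (μ̂ − LSL) / (3σ̂) = (2578 − 2493) / (3 × 50.737) = 0.5584; Cpk = min(Cpu, Cpl) = 0.4402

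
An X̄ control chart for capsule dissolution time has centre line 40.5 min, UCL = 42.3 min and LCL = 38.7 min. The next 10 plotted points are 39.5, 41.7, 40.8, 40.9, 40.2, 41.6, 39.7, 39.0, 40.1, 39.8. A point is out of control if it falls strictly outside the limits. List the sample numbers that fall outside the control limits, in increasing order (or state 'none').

All 10 points lie within [38.7, 42.3].

none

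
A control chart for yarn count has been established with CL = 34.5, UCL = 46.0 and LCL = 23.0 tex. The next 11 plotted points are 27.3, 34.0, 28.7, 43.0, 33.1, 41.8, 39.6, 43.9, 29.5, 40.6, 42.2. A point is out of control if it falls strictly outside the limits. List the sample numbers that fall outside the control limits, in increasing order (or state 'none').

none

All 11 points lie within [23.0, 46.0].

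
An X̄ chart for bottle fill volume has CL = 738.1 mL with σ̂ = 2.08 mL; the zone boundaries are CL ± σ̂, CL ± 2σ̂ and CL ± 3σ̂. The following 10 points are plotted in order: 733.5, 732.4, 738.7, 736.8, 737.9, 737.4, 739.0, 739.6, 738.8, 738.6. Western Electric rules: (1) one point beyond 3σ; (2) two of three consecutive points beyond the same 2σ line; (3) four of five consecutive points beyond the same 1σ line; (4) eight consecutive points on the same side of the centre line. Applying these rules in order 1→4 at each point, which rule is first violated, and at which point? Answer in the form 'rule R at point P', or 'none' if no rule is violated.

rule 2 at point 2

Zone of each point (C = within 1σ̂, B = 1σ̂–2σ̂, A = 2σ̂–3σ̂, * = beyond 3σ̂; sign = side of CL): 1:-A, 2:-A, 3:+C, 4:-C, 5:-C, 6:-C, 7:+C, 8:+C, 9:+C, 10:+C
Rule 2 (two of three consecutive points beyond the same 2σ limit) is satisfied at point 2.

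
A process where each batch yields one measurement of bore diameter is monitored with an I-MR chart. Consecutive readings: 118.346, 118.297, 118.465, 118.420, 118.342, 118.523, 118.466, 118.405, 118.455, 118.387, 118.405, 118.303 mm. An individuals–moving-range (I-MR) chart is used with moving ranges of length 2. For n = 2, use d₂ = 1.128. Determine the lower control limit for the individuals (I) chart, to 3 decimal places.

X̄ = (118.346 + 118.297 + 118.465 + 118.420 + 118.342 + 118.523 + 118.466 + 118.405 + 118.455 + 118.387 + 118.405 + 118.303) / 12 = 118.4012
Moving ranges: 0.049, 0.168, 0.045, 0.078, 0.181, 0.057, 0.061, 0.050, 0.068, 0.018, 0.102; M̄R̄ = 0.8770 / 11 = 0.0797
LCL = X̄ − 3·M̄R̄/d₂ = 118.4012 − 3 × 0.0797 / 1.128 = 118.1891

118.189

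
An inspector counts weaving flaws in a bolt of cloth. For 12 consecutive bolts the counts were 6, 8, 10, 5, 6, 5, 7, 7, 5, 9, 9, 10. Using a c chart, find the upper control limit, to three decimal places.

15.328

c̄ = (6 + 8 + 10 + 5 + 6 + 5 + 7 + 7 + 5 + 9 + 9 + 10) / 12 = 87 / 12 = 7.2500
UCL = c̄ + 3√c̄ = 7.2500 + 3 × √7.2500 = 7.2500 + 3 × 2.6926 = 15.3277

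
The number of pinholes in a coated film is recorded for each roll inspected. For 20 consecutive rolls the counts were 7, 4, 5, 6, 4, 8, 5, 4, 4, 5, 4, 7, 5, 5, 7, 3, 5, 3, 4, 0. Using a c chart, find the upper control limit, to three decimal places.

11.288

c̄ = (7 + 4 + 5 + 6 + 4 + 8 + 5 + 4 + 4 + 5 + 4 + 7 + 5 + 5 + 7 + 3 + 5 + 3 + 4 + 0) / 20 = 95 / 20 = 4.7500
UCL = c̄ + 3√c̄ = 4.7500 + 3 × √4.7500 = 4.7500 + 3 × 2.1794 = 11.2883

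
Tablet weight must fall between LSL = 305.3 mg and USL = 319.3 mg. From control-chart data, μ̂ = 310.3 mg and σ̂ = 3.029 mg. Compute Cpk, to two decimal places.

Cpu = (USL − μ̂) / (3σ̂) = (319.3 − 310.3) / (3 × 3.029) = 0.9904; Cpl = (μ̂ − LSL) / (3σ̂) = (310.3 − 305.3) / (3 × 3.029) = 0.5502; Cpk = min(Cpu, Cpl) = 0.5502

0.55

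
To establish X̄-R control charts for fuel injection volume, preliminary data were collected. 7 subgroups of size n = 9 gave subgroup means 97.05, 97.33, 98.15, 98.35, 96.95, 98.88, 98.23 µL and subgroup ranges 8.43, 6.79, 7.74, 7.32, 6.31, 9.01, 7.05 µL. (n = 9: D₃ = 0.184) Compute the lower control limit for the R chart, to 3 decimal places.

R̄ = (8.43 + 6.79 + 7.74 + 7.32 + 6.31 + 9.01 + 7.05) / 7 = 52.6500 / 7 = 7.5214
LCL_R = D₃·R̄ = 0.184 × 7.5214 = 1.3839

1.384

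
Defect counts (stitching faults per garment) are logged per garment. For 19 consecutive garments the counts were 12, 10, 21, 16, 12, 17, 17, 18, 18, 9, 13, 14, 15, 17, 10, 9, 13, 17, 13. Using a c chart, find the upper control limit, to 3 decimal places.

c̄ = (12 + 10 + 21 + 16 + 12 + 17 + 17 + 18 + 18 + 9 + 13 + 14 + 15 + 17 + 10 + 9 + 13 + 17 + 13) / 19 = 271 / 19 = 14.2632
UCL = c̄ + 3√c̄ = 14.2632 + 3 × √14.2632 = 14.2632 + 3 × 3.7767 = 25.5931

25.593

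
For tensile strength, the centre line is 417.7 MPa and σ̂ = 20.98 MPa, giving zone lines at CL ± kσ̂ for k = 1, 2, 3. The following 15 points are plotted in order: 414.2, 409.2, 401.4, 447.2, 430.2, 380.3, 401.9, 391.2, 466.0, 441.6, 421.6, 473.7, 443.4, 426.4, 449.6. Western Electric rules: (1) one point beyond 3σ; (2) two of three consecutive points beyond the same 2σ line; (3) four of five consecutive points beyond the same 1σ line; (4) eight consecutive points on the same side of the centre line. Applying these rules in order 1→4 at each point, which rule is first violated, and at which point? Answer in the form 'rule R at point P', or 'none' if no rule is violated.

Zone of each point (C = within 1σ̂, B = 1σ̂–2σ̂, A = 2σ̂–3σ̂, * = beyond 3σ̂; sign = side of CL): 1:-C, 2:-C, 3:-C, 4:+B, 5:+C, 6:-B, 7:-C, 8:-B, 9:+A, 10:+B, 11:+C, 12:+A, 13:+B, 14:+C, 15:+B
Rule 3 (four of five consecutive points beyond the same 1σ limit) is satisfied at point 13.

rule 3 at point 13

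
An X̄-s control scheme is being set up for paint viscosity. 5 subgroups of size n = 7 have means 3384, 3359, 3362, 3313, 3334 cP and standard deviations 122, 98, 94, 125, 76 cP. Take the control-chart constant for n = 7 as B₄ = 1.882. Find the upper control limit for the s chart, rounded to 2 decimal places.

193.85

s̄ = (122 + 98 + 94 + 125 + 76) / 5 = 103.0000
UCL_s = B₄·s̄ = 1.882 × 103.0000 = 193.8460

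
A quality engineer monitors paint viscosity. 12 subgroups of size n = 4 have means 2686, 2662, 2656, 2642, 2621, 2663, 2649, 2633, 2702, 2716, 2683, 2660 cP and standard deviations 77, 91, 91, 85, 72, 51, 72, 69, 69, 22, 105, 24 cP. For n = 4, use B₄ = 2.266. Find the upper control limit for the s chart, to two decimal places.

s̄ = (77 + 91 + 91 + 85 + 72 + 51 + 72 + 69 + 69 + 22 + 105 + 24) / 12 = 69.0000
UCL_s = B₄·s̄ = 2.266 × 69.0000 = 156.3540

156.35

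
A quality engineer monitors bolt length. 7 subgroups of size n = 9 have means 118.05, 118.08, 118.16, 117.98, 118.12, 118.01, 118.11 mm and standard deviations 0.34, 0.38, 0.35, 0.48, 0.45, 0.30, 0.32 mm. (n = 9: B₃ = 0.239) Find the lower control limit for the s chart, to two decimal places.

0.09

s̄ = (0.34 + 0.38 + 0.35 + 0.48 + 0.45 + 0.30 + 0.32) / 7 = 0.3743
LCL_s = B₃·s̄ = 0.239 × 0.3743 = 0.0895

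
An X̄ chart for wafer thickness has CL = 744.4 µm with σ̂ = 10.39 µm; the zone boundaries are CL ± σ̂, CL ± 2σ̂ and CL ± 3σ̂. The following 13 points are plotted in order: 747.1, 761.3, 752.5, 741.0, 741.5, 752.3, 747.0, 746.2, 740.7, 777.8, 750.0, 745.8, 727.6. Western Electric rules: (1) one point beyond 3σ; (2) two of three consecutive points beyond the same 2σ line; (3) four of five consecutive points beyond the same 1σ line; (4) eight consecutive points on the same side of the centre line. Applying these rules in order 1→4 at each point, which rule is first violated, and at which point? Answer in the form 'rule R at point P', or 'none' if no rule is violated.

Zone of each point (C = within 1σ̂, B = 1σ̂–2σ̂, A = 2σ̂–3σ̂, * = beyond 3σ̂; sign = side of CL): 1:+C, 2:+B, 3:+C, 4:-C, 5:-C, 6:+C, 7:+C, 8:+C, 9:-C, 10:+*, 11:+C, 12:+C, 13:-B
Rule 1 (one point beyond the 3σ limits) is satisfied at point 10.

rule 1 at point 10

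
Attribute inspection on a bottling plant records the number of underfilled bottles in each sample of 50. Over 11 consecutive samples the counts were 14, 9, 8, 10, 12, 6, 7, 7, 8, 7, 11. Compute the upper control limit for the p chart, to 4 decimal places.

p̄ = Σdᵢ / (k·n) = 99 / (11 × 50) = 0.18000
UCL = p̄ + 3·√(p̄(1−p̄)/n) = 0.18000 + 3 × √(0.18000×0.82000/50) = 0.18000 + 3 × 0.05433 = 0.34300

0.3430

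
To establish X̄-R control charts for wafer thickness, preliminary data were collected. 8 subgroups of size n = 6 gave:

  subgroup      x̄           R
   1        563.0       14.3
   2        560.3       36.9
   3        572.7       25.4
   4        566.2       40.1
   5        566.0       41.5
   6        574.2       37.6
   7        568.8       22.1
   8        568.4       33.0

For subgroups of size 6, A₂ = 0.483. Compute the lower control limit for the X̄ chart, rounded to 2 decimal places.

552.30

X̄̄ = (563.0 + 560.3 + 572.7 + 566.2 + 566.0 + 574.2 + 568.8 + 568.4) / 8 = 4539.6000 / 8 = 567.4500
R̄ = (14.3 + 36.9 + 25.4 + 40.1 + 41.5 + 37.6 + 22.1 + 33.0) / 8 = 250.9000 / 8 = 31.3625
LCL = X̄̄ − A₂·R̄ = 567.4500 − 0.483 × 31.3625 = 552.3019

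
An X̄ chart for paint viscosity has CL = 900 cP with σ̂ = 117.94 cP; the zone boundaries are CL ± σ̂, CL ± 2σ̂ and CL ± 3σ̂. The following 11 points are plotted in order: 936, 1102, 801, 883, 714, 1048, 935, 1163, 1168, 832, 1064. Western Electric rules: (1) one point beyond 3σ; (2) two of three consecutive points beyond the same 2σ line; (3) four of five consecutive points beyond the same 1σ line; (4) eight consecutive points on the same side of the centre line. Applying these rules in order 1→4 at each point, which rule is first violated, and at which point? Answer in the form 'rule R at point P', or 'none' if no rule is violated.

Zone of each point (C = within 1σ̂, B = 1σ̂–2σ̂, A = 2σ̂–3σ̂, * = beyond 3σ̂; sign = side of CL): 1:+C, 2:+B, 3:-C, 4:-C, 5:-B, 6:+B, 7:+C, 8:+A, 9:+A, 10:-C, 11:+B
Rule 2 (two of three consecutive points beyond the same 2σ limit) is satisfied at point 9.

rule 2 at point 9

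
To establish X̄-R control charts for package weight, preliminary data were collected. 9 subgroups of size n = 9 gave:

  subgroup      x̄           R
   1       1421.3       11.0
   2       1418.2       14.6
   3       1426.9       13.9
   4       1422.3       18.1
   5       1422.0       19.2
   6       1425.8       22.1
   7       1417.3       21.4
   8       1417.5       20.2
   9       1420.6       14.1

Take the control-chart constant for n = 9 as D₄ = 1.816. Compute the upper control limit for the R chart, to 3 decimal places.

R̄ = (11.0 + 14.6 + 13.9 + 18.1 + 19.2 + 22.1 + 21.4 + 20.2 + 14.1) / 9 = 154.6000 / 9 = 17.1778
UCL_R = D₄·R̄ = 1.816 × 17.1778 = 31.1948

31.195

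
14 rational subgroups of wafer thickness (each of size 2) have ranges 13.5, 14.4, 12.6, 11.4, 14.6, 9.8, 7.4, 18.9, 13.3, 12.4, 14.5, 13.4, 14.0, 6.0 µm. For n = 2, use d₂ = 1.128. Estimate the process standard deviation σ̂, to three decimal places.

11.158

R̄ = (13.5 + 14.4 + 12.6 + 11.4 + 14.6 + 9.8 + 7.4 + 18.9 + 13.3 + 12.4 + 14.5 + 13.4 + 14.0 + 6.0) / 14 = 12.5857
σ̂ = R̄ / d₂ = 12.5857 / 1.128 = 11.1575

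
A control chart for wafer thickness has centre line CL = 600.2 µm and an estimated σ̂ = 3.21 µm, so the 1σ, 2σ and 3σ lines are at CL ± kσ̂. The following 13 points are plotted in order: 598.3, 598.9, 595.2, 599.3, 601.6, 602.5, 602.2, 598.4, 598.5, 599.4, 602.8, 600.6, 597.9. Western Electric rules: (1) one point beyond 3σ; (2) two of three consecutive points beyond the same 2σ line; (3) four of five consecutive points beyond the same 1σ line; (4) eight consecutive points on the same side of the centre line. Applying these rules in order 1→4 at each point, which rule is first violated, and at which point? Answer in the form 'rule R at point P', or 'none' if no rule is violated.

Zone of each point (C = within 1σ̂, B = 1σ̂–2σ̂, A = 2σ̂–3σ̂, * = beyond 3σ̂; sign = side of CL): 1:-C, 2:-C, 3:-B, 4:-C, 5:+C, 6:+C, 7:+C, 8:-C, 9:-C, 10:-C, 11:+C, 12:+C, 13:-C
No rule fires across all 13 points.

none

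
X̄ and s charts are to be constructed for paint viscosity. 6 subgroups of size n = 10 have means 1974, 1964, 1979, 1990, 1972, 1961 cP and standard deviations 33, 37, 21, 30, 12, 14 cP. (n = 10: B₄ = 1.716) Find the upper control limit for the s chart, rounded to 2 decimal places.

42.04

s̄ = (33 + 37 + 21 + 30 + 12 + 14) / 6 = 24.5000
UCL_s = B₄·s̄ = 1.716 × 24.5000 = 42.0420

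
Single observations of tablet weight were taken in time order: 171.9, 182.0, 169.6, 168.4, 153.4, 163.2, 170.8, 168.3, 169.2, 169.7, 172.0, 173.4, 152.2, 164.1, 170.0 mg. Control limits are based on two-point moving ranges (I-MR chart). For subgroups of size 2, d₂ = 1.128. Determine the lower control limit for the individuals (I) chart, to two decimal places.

X̄ = (171.9 + 182.0 + 169.6 + 168.4 + 153.4 + 163.2 + 170.8 + 168.3 + 169.2 + 169.7 + 172.0 + 173.4 + 152.2 + 164.1 + 170.0) / 15 = 167.8800
Moving ranges: 10.1, 12.4, 1.2, 15.0, 9.8, 7.6, 2.5, 0.9, 0.5, 2.3, 1.4, 21.2, 11.9, 5.9; M̄R̄ = 102.7000 / 14 = 7.3357
LCL = X̄ − 3·M̄R̄/d₂ = 167.8800 − 3 × 7.3357 / 1.128 = 148.3701

148.37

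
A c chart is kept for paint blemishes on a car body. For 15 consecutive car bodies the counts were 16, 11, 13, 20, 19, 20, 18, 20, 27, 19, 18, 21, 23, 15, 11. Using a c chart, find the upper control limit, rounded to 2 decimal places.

30.82

c̄ = (16 + 11 + 13 + 20 + 19 + 20 + 18 + 20 + 27 + 19 + 18 + 21 + 23 + 15 + 11) / 15 = 271 / 15 = 18.0667
UCL = c̄ + 3√c̄ = 18.0667 + 3 × √18.0667 = 18.0667 + 3 × 4.2505 = 30.8181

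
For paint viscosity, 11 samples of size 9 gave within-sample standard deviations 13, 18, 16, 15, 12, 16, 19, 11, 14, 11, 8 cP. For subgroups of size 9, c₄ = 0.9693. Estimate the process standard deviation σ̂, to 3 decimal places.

14.350

s̄ = (13 + 18 + 16 + 15 + 12 + 16 + 19 + 11 + 14 + 11 + 8) / 11 = 13.9091
σ̂ = s̄ / c₄ = 13.9091 / 0.9693 = 14.3496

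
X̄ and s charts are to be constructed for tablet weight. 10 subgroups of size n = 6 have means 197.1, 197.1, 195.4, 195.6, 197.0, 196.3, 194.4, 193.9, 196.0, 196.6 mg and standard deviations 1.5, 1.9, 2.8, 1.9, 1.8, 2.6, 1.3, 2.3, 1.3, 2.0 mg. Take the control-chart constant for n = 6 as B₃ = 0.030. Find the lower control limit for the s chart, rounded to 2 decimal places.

s̄ = (1.5 + 1.9 + 2.8 + 1.9 + 1.8 + 2.6 + 1.3 + 2.3 + 1.3 + 2.0) / 10 = 1.9400
LCL_s = B₃·s̄ = 0.030 × 1.9400 = 0.0582

0.06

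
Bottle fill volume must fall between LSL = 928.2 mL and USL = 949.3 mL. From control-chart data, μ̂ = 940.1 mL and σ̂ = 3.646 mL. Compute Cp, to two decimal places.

Cp = (USL − LSL) / (6σ̂) = (949.3 − 928.2) / (6 × 3.646) = 21.1000 / 21.8760 = 0.9645

0.96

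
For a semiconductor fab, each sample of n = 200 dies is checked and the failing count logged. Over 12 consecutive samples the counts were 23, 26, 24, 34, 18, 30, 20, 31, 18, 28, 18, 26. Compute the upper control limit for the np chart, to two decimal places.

p̄ = Σdᵢ / (k·n) = 296 / (12 × 200) = 0.12333
UCL = np̄ + 3·√(np̄(1−p̄)) = 24.6667 + 3 × √(24.6667×0.87667) = 24.6667 + 3 × 4.6502 = 38.6173

38.62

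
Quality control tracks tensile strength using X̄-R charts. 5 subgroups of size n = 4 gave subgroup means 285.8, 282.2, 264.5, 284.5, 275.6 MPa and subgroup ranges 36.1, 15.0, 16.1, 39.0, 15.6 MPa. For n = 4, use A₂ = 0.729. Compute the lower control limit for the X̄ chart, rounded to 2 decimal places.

X̄̄ = (285.8 + 282.2 + 264.5 + 284.5 + 275.6) / 5 = 1392.6000 / 5 = 278.5200
R̄ = (36.1 + 15.0 + 16.1 + 39.0 + 15.6) / 5 = 121.8000 / 5 = 24.3600
LCL = X̄̄ − A₂·R̄ = 278.5200 − 0.729 × 24.3600 = 260.7616

260.76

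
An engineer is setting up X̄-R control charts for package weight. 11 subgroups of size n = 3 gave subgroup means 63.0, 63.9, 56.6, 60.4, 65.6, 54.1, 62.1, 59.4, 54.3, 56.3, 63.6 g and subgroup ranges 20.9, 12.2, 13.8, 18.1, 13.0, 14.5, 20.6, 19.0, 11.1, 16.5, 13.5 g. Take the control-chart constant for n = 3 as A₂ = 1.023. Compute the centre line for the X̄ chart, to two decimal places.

X̄̄ = (63.0 + 63.9 + 56.6 + 60.4 + 65.6 + 54.1 + 62.1 + 59.4 + 54.3 + 56.3 + 63.6) / 11 = 659.3000 / 11 = 59.9364
CL = X̄̄ = 59.9364

59.94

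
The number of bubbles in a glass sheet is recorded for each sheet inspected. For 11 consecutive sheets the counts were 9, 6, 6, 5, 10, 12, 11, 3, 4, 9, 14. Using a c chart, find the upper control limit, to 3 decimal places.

c̄ = (9 + 6 + 6 + 5 + 10 + 12 + 11 + 3 + 4 + 9 + 14) / 11 = 89 / 11 = 8.0909
UCL = c̄ + 3√c̄ = 8.0909 + 3 × √8.0909 = 8.0909 + 3 × 2.8445 = 16.6243

16.624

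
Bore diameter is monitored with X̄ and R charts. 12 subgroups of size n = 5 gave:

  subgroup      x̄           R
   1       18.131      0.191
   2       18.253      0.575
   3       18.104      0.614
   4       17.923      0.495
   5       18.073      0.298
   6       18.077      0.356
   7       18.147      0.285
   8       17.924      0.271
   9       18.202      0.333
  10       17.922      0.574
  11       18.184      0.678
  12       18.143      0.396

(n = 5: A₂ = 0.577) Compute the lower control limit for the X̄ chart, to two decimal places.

X̄̄ = (18.131 + 18.253 + 18.104 + 17.923 + 18.073 + 18.077 + 18.147 + 17.924 + 18.202 + 17.922 + 18.184 + 18.143) / 12 = 217.0830 / 12 = 18.0903
R̄ = (0.191 + 0.575 + 0.614 + 0.495 + 0.298 + 0.356 + 0.285 + 0.271 + 0.333 + 0.574 + 0.678 + 0.396) / 12 = 5.0660 / 12 = 0.4222
LCL = X̄̄ − A₂·R̄ = 18.0903 − 0.577 × 0.4222 = 17.8467

17.85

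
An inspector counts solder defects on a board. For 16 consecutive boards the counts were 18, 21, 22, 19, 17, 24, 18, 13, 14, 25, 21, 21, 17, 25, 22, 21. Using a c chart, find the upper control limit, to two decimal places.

c̄ = (18 + 21 + 22 + 19 + 17 + 24 + 18 + 13 + 14 + 25 + 21 + 21 + 17 + 25 + 22 + 21) / 16 = 318 / 16 = 19.8750
UCL = c̄ + 3√c̄ = 19.8750 + 3 × √19.8750 = 19.8750 + 3 × 4.4581 = 33.2494

33.25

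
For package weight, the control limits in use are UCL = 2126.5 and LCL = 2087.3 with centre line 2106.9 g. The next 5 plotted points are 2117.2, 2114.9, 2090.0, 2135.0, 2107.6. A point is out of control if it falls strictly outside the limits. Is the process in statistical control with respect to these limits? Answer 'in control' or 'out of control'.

out of control

Compare each point to [2087.3, 2126.5]: sample 4 = 2135.0 > UCL.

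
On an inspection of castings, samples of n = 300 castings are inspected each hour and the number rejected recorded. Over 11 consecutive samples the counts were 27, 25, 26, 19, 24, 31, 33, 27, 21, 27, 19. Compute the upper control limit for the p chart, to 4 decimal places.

p̄ = Σdᵢ / (k·n) = 279 / (11 × 300) = 0.08455
UCL = p̄ + 3·√(p̄(1−p̄)/n) = 0.08455 + 3 × √(0.08455×0.91545/300) = 0.08455 + 3 × 0.01606 = 0.13273

0.1327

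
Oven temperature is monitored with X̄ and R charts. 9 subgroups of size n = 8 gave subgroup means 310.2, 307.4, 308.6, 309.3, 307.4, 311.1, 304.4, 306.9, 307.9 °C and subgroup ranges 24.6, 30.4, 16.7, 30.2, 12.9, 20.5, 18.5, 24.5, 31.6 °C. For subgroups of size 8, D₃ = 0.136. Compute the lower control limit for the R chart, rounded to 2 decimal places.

3.17

R̄ = (24.6 + 30.4 + 16.7 + 30.2 + 12.9 + 20.5 + 18.5 + 24.5 + 31.6) / 9 = 209.9000 / 9 = 23.3222
LCL_R = D₃·R̄ = 0.136 × 23.3222 = 3.1718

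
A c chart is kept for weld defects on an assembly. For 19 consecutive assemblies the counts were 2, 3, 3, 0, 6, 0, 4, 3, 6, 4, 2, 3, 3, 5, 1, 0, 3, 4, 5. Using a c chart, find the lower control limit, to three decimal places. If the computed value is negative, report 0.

c̄ = (2 + 3 + 3 + 0 + 6 + 0 + 4 + 3 + 6 + 4 + 2 + 3 + 3 + 5 + 1 + 0 + 3 + 4 + 5) / 19 = 57 / 19 = 3.0000
LCL = c̄ − 3√c̄ = 3.0000 − 3 × 1.7321 = -2.1962 → 0 (cannot be negative)

0.000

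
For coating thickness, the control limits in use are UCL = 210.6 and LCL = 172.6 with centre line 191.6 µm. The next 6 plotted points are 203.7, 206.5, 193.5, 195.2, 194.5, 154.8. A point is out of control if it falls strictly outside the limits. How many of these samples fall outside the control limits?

1

Compare each point to [172.6, 210.6]: sample 6 = 154.8 < LCL.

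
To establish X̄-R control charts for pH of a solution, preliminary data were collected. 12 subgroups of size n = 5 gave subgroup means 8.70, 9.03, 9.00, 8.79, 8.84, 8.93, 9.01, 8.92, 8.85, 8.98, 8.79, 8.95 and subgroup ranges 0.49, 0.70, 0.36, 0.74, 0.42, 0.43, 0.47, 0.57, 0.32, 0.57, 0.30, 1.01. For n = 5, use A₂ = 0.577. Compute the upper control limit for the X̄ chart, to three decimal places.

X̄̄ = (8.70 + 9.03 + 9.00 + 8.79 + 8.84 + 8.93 + 9.01 + 8.92 + 8.85 + 8.98 + 8.79 + 8.95) / 12 = 106.7900 / 12 = 8.8992
R̄ = (0.49 + 0.70 + 0.36 + 0.74 + 0.42 + 0.43 + 0.47 + 0.57 + 0.32 + 0.57 + 0.30 + 1.01) / 12 = 6.3800 / 12 = 0.5317
UCL = X̄̄ + A₂·R̄ = 8.8992 + 0.577 × 0.5317 = 9.2059

9.206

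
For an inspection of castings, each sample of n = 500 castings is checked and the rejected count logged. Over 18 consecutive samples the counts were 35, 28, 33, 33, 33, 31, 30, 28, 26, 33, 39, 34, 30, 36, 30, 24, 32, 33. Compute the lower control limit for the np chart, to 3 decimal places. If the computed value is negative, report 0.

p̄ = Σdᵢ / (k·n) = 568 / (18 × 500) = 0.06311
LCL = np̄ − 3·√(np̄(1−p̄)) = 31.5556 − 3 × 5.4373 = 15.2437

15.244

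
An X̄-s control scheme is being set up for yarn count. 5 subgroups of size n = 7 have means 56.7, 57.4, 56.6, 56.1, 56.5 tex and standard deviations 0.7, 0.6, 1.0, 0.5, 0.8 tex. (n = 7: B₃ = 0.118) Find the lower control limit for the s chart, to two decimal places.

s̄ = (0.7 + 0.6 + 1.0 + 0.5 + 0.8) / 5 = 0.7200
LCL_s = B₃·s̄ = 0.118 × 0.7200 = 0.0850

0.08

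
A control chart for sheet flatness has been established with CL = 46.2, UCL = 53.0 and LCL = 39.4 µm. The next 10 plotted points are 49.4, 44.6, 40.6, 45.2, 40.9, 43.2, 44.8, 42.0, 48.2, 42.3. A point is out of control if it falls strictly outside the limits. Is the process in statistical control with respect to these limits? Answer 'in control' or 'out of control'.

All 10 points lie within [39.4, 53.0].

in control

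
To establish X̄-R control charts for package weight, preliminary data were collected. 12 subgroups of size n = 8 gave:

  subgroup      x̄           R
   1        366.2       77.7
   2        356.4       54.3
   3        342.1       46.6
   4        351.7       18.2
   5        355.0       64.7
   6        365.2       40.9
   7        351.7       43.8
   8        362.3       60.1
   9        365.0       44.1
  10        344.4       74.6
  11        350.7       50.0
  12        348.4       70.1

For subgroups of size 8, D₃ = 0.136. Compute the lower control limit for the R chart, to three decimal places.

R̄ = (77.7 + 54.3 + 46.6 + 18.2 + 64.7 + 40.9 + 43.8 + 60.1 + 44.1 + 74.6 + 50.0 + 70.1) / 12 = 645.1000 / 12 = 53.7583
LCL_R = D₃·R̄ = 0.136 × 53.7583 = 7.3111

7.311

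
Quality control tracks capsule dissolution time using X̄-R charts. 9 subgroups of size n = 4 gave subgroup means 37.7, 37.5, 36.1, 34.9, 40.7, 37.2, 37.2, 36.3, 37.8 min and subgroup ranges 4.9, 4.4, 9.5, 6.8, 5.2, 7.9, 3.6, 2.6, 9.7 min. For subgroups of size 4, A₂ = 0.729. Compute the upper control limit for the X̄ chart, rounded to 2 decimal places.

X̄̄ = (37.7 + 37.5 + 36.1 + 34.9 + 40.7 + 37.2 + 37.2 + 36.3 + 37.8) / 9 = 335.4000 / 9 = 37.2667
R̄ = (4.9 + 4.4 + 9.5 + 6.8 + 5.2 + 7.9 + 3.6 + 2.6 + 9.7) / 9 = 54.6000 / 9 = 6.0667
UCL = X̄̄ + A₂·R̄ = 37.2667 + 0.729 × 6.0667 = 41.6893

41.69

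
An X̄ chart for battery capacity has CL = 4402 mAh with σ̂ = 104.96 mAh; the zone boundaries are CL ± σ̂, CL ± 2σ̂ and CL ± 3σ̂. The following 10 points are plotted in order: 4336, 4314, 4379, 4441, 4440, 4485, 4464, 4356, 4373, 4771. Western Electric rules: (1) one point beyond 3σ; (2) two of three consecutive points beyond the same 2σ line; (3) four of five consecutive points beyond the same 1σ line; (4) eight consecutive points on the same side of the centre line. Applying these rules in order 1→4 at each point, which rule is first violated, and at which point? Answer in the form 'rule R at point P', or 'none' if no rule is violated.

Zone of each point (C = within 1σ̂, B = 1σ̂–2σ̂, A = 2σ̂–3σ̂, * = beyond 3σ̂; sign = side of CL): 1:-C, 2:-C, 3:-C, 4:+C, 5:+C, 6:+C, 7:+C, 8:-C, 9:-C, 10:+*
Rule 1 (one point beyond the 3σ limits) is satisfied at point 10.

rule 1 at point 10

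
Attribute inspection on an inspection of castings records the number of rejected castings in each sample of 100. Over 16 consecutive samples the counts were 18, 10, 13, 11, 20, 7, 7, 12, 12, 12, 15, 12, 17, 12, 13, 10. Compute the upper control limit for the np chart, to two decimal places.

p̄ = Σdᵢ / (k·n) = 201 / (16 × 100) = 0.12562
UCL = np̄ + 3·√(np̄(1−p̄)) = 12.5625 + 3 × √(12.5625×0.87438) = 12.5625 + 3 × 3.3143 = 22.5053

22.51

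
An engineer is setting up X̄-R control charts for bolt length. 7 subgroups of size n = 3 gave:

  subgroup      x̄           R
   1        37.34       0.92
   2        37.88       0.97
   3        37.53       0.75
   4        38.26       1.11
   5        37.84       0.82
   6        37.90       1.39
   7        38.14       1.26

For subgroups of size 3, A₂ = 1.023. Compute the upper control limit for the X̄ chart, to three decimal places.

38.897

X̄̄ = (37.34 + 37.88 + 37.53 + 38.26 + 37.84 + 37.90 + 38.14) / 7 = 264.8900 / 7 = 37.8414
R̄ = (0.92 + 0.97 + 0.75 + 1.11 + 0.82 + 1.39 + 1.26) / 7 = 7.2200 / 7 = 1.0314
UCL = X̄̄ + A₂·R̄ = 37.8414 + 1.023 × 1.0314 = 38.8966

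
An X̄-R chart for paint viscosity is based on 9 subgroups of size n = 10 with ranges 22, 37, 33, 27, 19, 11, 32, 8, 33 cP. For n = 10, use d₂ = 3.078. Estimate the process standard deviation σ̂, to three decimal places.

8.014

R̄ = (22 + 37 + 33 + 27 + 19 + 11 + 32 + 8 + 33) / 9 = 24.6667
σ̂ = R̄ / d₂ = 24.6667 / 3.078 = 8.0139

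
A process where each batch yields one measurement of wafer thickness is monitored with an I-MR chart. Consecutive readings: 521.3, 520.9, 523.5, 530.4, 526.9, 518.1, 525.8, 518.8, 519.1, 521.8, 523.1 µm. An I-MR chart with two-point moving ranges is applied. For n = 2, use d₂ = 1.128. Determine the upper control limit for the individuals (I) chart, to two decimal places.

533.66

X̄ = (521.3 + 520.9 + 523.5 + 530.4 + 526.9 + 518.1 + 525.8 + 518.8 + 519.1 + 521.8 + 523.1) / 11 = 522.7000
Moving ranges: 0.4, 2.6, 6.9, 3.5, 8.8, 7.7, 7.0, 0.3, 2.7, 1.3; M̄R̄ = 41.2000 / 10 = 4.1200
UCL = X̄ + 3·M̄R̄/d₂ = 522.7000 + 3 × 4.1200 / 1.128 = 533.6574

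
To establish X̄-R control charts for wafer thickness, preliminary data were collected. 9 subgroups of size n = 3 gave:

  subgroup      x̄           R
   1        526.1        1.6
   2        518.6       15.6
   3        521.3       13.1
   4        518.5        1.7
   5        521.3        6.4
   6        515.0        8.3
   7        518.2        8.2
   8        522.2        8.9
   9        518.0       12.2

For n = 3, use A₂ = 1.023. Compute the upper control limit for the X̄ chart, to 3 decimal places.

X̄̄ = (526.1 + 518.6 + 521.3 + 518.5 + 521.3 + 515.0 + 518.2 + 522.2 + 518.0) / 9 = 4679.2000 / 9 = 519.9111
R̄ = (1.6 + 15.6 + 13.1 + 1.7 + 6.4 + 8.3 + 8.2 + 8.9 + 12.2) / 9 = 76.0000 / 9 = 8.4444
UCL = X̄̄ + A₂·R̄ = 519.9111 + 1.023 × 8.4444 = 528.5498

528.550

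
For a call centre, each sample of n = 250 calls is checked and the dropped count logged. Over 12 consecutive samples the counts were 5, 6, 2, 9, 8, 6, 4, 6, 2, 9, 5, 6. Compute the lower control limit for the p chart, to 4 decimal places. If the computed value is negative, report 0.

p̄ = Σdᵢ / (k·n) = 68 / (12 × 250) = 0.02267
LCL = p̄ − 3·√(p̄(1−p̄)/n) = 0.02267 − 3 × 0.00941 = -0.00557 → 0 (negative, so LCL = 0)

0.0000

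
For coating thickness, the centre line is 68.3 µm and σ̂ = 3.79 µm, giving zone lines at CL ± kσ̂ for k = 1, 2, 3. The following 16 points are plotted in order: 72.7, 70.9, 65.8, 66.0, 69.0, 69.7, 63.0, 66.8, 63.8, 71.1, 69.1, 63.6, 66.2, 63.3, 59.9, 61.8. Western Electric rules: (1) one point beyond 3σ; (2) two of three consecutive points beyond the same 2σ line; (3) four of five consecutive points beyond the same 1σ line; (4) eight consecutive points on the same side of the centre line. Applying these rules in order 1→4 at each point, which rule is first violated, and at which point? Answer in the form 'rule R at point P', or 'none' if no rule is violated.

Zone of each point (C = within 1σ̂, B = 1σ̂–2σ̂, A = 2σ̂–3σ̂, * = beyond 3σ̂; sign = side of CL): 1:+B, 2:+C, 3:-C, 4:-C, 5:+C, 6:+C, 7:-B, 8:-C, 9:-B, 10:+C, 11:+C, 12:-B, 13:-C, 14:-B, 15:-A, 16:-B
Rule 3 (four of five consecutive points beyond the same 1σ limit) is satisfied at point 16.

rule 3 at point 16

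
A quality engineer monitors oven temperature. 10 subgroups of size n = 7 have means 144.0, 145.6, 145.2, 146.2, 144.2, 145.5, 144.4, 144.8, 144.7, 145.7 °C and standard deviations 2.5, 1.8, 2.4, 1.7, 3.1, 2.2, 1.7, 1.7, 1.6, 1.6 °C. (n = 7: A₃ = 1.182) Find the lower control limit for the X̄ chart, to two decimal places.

X̄̄ = (144.0 + 145.6 + 145.2 + 146.2 + 144.2 + 145.5 + 144.4 + 144.8 + 144.7 + 145.7) / 10 = 145.0300
s̄ = (2.5 + 1.8 + 2.4 + 1.7 + 3.1 + 2.2 + 1.7 + 1.7 + 1.6 + 1.6) / 10 = 2.0300
LCL = X̄̄ − A₃·s̄ = 145.0300 − 1.182 × 2.0300 = 142.6305

142.63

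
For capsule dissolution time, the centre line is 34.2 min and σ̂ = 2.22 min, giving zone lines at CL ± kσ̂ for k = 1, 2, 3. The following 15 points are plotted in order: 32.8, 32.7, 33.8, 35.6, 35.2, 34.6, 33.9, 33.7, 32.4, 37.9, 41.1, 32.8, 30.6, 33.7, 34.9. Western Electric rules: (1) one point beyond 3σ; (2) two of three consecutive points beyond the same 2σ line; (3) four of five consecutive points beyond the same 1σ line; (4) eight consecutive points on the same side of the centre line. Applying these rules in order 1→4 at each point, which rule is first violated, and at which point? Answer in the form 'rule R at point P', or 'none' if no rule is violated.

rule 1 at point 11

Zone of each point (C = within 1σ̂, B = 1σ̂–2σ̂, A = 2σ̂–3σ̂, * = beyond 3σ̂; sign = side of CL): 1:-C, 2:-C, 3:-C, 4:+C, 5:+C, 6:+C, 7:-C, 8:-C, 9:-C, 10:+B, 11:+*, 12:-C, 13:-B, 14:-C, 15:+C
Rule 1 (one point beyond the 3σ limits) is satisfied at point 11.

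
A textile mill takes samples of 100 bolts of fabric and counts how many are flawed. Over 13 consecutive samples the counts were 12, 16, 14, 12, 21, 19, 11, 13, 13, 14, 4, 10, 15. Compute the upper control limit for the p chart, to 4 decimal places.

p̄ = Σdᵢ / (k·n) = 174 / (13 × 100) = 0.13385
UCL = p̄ + 3·√(p̄(1−p̄)/n) = 0.13385 + 3 × √(0.13385×0.86615/100) = 0.13385 + 3 × 0.03405 = 0.23599

0.2360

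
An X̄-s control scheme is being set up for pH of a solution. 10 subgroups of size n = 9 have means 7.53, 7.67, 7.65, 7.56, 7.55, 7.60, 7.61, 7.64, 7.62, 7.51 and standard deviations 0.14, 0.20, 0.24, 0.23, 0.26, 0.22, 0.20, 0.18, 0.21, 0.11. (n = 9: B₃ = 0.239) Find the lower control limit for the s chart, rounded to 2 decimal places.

s̄ = (0.14 + 0.20 + 0.24 + 0.23 + 0.26 + 0.22 + 0.20 + 0.18 + 0.21 + 0.11) / 10 = 0.1990
LCL_s = B₃·s̄ = 0.239 × 0.1990 = 0.0476

0.05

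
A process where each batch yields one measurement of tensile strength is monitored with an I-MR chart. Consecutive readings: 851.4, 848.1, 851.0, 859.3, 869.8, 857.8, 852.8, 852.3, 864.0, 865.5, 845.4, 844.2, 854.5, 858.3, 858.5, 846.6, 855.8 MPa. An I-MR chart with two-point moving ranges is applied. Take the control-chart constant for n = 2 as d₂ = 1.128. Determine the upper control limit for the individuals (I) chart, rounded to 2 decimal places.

873.70

X̄ = (851.4 + 848.1 + 851.0 + 859.3 + 869.8 + 857.8 + 852.8 + 852.3 + 864.0 + 865.5 + 845.4 + 844.2 + 854.5 + 858.3 + 858.5 + 846.6 + 855.8) / 17 = 855.0176
Moving ranges: 3.3, 2.9, 8.3, 10.5, 12.0, 5.0, 0.5, 11.7, 1.5, 20.1, 1.2, 10.3, 3.8, 0.2, 11.9, 9.2; M̄R̄ = 112.4000 / 16 = 7.0250
UCL = X̄ + 3·M̄R̄/d₂ = 855.0176 + 3 × 7.0250 / 1.128 = 873.7012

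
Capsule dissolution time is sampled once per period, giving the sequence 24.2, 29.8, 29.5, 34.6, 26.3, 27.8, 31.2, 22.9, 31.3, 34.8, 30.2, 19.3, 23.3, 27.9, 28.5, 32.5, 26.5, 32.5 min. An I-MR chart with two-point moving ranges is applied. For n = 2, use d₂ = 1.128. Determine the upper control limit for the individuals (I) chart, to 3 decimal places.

41.819

X̄ = (24.2 + 29.8 + 29.5 + 34.6 + 26.3 + 27.8 + 31.2 + 22.9 + 31.3 + 34.8 + 30.2 + 19.3 + 23.3 + 27.9 + 28.5 + 32.5 + 26.5 + 32.5) / 18 = 28.5056
Moving ranges: 5.6, 0.3, 5.1, 8.3, 1.5, 3.4, 8.3, 8.4, 3.5, 4.6, 10.9, 4.0, 4.6, 0.6, 4.0, 6.0, 6.0; M̄R̄ = 85.1000 / 17 = 5.0059
UCL = X̄ + 3·M̄R̄/d₂ = 28.5056 + 3 × 5.0059 / 1.128 = 41.8191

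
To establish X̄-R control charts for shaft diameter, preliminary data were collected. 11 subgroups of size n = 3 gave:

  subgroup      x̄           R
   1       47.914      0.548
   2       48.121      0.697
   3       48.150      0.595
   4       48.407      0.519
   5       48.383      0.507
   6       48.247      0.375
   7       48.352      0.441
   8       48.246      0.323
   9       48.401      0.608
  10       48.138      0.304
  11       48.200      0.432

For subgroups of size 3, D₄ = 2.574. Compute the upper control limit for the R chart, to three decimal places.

1.252

R̄ = (0.548 + 0.697 + 0.595 + 0.519 + 0.507 + 0.375 + 0.441 + 0.323 + 0.608 + 0.304 + 0.432) / 11 = 5.3490 / 11 = 0.4863
UCL_R = D₄·R̄ = 2.574 × 0.4863 = 1.2517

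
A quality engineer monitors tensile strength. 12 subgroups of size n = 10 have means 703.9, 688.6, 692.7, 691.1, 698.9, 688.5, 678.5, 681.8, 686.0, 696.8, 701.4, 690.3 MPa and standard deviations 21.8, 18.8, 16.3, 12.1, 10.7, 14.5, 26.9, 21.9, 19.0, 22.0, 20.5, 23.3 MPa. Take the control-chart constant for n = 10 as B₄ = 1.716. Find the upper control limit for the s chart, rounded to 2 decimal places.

s̄ = (21.8 + 18.8 + 16.3 + 12.1 + 10.7 + 14.5 + 26.9 + 21.9 + 19.0 + 22.0 + 20.5 + 23.3) / 12 = 18.9833
UCL_s = B₄·s̄ = 1.716 × 18.9833 = 32.5754

32.58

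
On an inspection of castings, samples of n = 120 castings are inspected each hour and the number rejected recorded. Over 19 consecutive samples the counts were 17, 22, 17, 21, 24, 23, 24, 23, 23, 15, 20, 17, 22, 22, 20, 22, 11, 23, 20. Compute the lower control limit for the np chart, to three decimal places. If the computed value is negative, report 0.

p̄ = Σdᵢ / (k·n) = 386 / (19 × 120) = 0.16930
LCL = np̄ − 3·√(np̄(1−p̄)) = 20.3158 − 3 × 4.1081 = 7.9915

7.992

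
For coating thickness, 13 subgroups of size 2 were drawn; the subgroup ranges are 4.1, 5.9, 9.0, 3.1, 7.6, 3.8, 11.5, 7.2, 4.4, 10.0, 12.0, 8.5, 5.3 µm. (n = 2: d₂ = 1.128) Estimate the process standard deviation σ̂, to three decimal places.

6.301

R̄ = (4.1 + 5.9 + 9.0 + 3.1 + 7.6 + 3.8 + 11.5 + 7.2 + 4.4 + 10.0 + 12.0 + 8.5 + 5.3) / 13 = 7.1077
σ̂ = R̄ / d₂ = 7.1077 / 1.128 = 6.3011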